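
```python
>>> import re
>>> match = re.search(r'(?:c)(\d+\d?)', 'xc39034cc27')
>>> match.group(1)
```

The match spans [1:7] → 'c39034'.
Captured: group 1 = '39034'.

'39034'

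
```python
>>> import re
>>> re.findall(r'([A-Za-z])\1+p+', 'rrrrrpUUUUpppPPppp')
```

['r', 'U', 'P']

`\1` is not a pattern — it's the concrete string captured by group 1, re-applied verbatim.
Walking the string: at [0:6] match 'rrrrrp', group 1 = 'r'; at [6:13] match 'UUUUppp', group 1 = 'U'; at [13:18] match 'PPppp', group 1 = 'P'.
Because there's exactly one group, `findall` drops the full match and keeps group 1 from each hit.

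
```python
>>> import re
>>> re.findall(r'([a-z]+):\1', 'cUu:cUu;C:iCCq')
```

A backreference is literal: `\1` must see the identical characters the first group matched.
One capturing group, so `findall` returns just the captured substring from each match — 0 in all.
Nothing in the string satisfies the pattern, so the list is empty.

[]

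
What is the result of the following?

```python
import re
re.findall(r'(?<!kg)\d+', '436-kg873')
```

['436', '73']

The negative lookaround is zero-width — it rules out positions where the adjacent text would match, without consuming anything.
Scanning left to right: at [0:3] → '436'; at [7:9] → '73'.
Since nothing is captured, `findall` lists the 2 matched substrings directly.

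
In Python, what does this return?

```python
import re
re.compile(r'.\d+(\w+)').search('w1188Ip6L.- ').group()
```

'w1188Ip6L'

The match spans [0:9] → 'w1188Ip6L'.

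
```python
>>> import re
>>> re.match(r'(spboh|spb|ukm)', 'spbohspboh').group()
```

'spboh'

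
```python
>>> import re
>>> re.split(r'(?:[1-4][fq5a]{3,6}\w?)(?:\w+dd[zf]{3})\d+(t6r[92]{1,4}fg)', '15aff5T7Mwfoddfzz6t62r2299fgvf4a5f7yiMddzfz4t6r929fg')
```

['', 't6r929fg', '']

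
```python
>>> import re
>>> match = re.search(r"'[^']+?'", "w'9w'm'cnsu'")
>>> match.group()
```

The match spans [1:5] → "'9w'".

"'9w'"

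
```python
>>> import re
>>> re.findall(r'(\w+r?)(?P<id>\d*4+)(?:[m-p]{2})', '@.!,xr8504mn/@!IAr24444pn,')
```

This matches one or more of a word character, then optionally the literal 'r' (captured); then zero or more of a digit, then one or more of the literal '4' (captured as 'id'); then exactly 2 of a character in [m-p] (non-capturing group).
Matches: at [4:12] match 'xr8504mn', groups = ('xr850', '4'); at [15:25] match 'IAr24444pn', groups = ('IAr2444', '4').
`findall` packs the 2 group values into a tuple for every match.

[('xr850', '4'), ('IAr2444', '4')]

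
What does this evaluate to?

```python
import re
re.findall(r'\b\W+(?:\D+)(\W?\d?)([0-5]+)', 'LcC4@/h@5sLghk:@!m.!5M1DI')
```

[('', '5'), ('', '5')]

This matches a word boundary (`\b`, zero-width); then one or more of a non-word character; then one or more of a non-digit (non-capturing group); then optionally a non-word character, then optionally a digit (captured); then one or more of a character in [0-5] (captured).
Walking the string: at [4:9] match '@/h@5', groups = ('', '5'); at [14:21] match ':@!m.!5', groups = ('', '5').
`findall` packs the 2 group values into a tuple for every match.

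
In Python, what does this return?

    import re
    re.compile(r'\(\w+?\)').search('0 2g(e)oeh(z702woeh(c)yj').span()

(4, 7)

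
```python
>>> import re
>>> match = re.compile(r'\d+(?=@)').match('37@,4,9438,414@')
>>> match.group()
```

With `match`, the pattern is implicitly anchored at the beginning.
The match spans [0:2] → '37'.

'37'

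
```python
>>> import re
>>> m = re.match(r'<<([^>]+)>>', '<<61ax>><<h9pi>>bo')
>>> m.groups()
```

The match spans [0:8] → '<<61ax>>'.
Captured: group 1 = '61ax'.

('61ax',)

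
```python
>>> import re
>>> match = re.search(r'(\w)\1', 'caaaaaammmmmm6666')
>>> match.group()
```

'aa'

The backreference `\1` re-matches whatever the first group consumed, character for character.
The match spans [1:3] → 'aa'.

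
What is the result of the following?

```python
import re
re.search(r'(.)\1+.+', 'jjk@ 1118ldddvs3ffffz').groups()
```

('j',)

A backreference is literal: `\1` must see the identical characters the first group matched.
`re.search` scans for the first position where the pattern succeeds.
The match spans [0:21] → 'jjk@ 1118ldddvs3ffffz'.
Captured: group 1 = 'j'.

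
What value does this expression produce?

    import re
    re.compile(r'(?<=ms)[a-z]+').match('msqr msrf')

None

Because the assertion is zero-width, the text it checks is not consumed and won't appear in the result.
`re.match` only tries the pattern at the start of the string.
Here the string doesn't start with a match, so the call returns None.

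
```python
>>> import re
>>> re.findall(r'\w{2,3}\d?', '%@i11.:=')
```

This matches 2 to 3 of a word character; then optionally a digit.
Scanning left to right: at [2:5] → 'i11'.
With no groups in the pattern, `findall` gives back each whole match — 1 here.

['i11']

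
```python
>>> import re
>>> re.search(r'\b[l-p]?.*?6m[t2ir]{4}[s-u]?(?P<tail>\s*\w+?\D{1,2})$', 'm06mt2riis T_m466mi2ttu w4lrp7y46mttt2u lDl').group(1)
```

The match spans [0:43] → 'm06mt2riis T_m466mi2ttu w4lrp7y46mttt2u lDl'.
Captured: group 1 = ' lDl'.

' lDl'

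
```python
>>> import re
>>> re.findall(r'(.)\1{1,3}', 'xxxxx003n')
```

['x', '0']

`\1` is not a pattern — it's the concrete string captured by group 1, re-applied verbatim.
Walking the string: at [0:4] match 'xxxx', group 1 = 'x'; at [5:7] match '00', group 1 = '0'.
Because there's exactly one group, `findall` drops the full match and keeps group 1 from each hit.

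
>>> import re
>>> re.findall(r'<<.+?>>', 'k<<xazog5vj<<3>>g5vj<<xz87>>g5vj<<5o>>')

['<<xazog5vj<<3>>', '<<xz87>>', '<<5o>>']

With the lazy modifier that quantifier settles for the fewest repetitions that let the rest of the pattern succeed (the atoms after it are unaffected and can still be greedy).
`findall` yields the raw match text (3 of them) because the pattern has no groups.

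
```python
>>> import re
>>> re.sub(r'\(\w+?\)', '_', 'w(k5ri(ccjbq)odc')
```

Matches: at [6:13] → '(ccjbq)'.
`sub` substitutes '_' at each match site.

'w(k5ri_odc'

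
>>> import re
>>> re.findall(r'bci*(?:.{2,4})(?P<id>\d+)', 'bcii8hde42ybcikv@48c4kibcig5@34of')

The pattern matches the literal 'bc', then zero or more of a literal 'i'; then 2 to 4 of any character (non-capturing group); then one or more of a digit (captured as 'id').
Scanning left to right: at [0:10] match 'bcii8hde42', group 1 = '42'; at [11:19] match 'bcikv@48', group 1 = '8'; at [23:31] match 'bcig5@34', group 1 = '4'.
`findall` collects group 1 from each match (3 total).

['42', '8', '4']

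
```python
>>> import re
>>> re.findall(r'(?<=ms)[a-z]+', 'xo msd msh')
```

['d', 'h']

The lookaround is zero-width — it requires the adjacent text to match without consuming it, so the asserted text isn't part of the match.
`findall` yields the raw match text (2 of them) because the pattern has no groups.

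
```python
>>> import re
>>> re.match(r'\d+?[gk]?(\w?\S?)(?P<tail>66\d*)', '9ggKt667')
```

None

The pattern matches one or more of a digit (lazy), then optionally one of [gk]; then optionally a word character, then optionally a non-whitespace character (captured); then the literal '66', then zero or more of a digit (captured as 'tail').
`re.match` won't scan ahead — the pattern has to work from the very first character.
Here the pattern fails at index 0, so the call returns None.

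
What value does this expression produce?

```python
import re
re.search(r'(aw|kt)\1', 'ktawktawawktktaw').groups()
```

The match spans [6:10] → 'awaw'.
Captured: group 1 = 'aw'.

('aw',)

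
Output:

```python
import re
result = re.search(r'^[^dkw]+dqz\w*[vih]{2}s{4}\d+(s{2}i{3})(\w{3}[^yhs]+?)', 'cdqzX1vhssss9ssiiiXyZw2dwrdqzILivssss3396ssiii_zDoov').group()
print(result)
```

With the lazy modifier that quantifier settles for the fewest repetitions that let the rest of the pattern succeed (the atoms after it are unaffected and can still be greedy).
The match spans [0:50] → 'cdqzX1vhssss9ssiiiXyZw2dwrdqzILivssss3396ssiii_zDo'.

cdqzX1vhssss9ssiiiXyZw2dwrdqzILivssss3396ssiii_zDo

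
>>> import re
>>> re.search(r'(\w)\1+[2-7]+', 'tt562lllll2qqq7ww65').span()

The backreference `\1` re-matches whatever the first group consumed, character for character.
The match spans [0:5] → 'tt562'.

(0, 5)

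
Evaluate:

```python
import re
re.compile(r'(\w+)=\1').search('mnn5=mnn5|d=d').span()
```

`\1` is not a pattern — it's the concrete string captured by group 1, re-applied verbatim.
The match spans [0:9] → 'mnn5=mnn5'.

(0, 9)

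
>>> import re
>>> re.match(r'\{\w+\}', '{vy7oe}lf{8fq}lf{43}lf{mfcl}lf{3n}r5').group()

'{vy7oe}'

With `match`, the pattern is implicitly anchored at the beginning.
The match spans [0:7] → '{vy7oe}'.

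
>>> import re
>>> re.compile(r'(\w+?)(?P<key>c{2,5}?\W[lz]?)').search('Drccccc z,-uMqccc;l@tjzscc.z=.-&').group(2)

'ccccc z'

The match spans [0:9] → 'Drccccc z'.
Captured: group 1 = 'Dr', group 2 = 'ccccc z'.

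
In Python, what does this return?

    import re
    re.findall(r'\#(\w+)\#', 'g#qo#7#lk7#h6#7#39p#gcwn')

Scanning left to right: at [1:5] match '#qo#', group 1 = 'qo'; at [6:11] match '#lk7#', group 1 = 'lk7'; at [13:16] match '#7#', group 1 = '7'.
One capturing group, so `findall` returns just the captured substring from each match — 3 in all.

['qo', 'lk7', '7']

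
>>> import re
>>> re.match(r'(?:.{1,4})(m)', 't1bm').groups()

('m',)

This matches 1 to 4 of any character (non-capturing group); then a literal 'm' (captured).
`match` is anchored at position 0; if the pattern doesn't fit there, it returns None.
The match spans [0:4] → 't1bm'.
Captured: group 1 = 'm'.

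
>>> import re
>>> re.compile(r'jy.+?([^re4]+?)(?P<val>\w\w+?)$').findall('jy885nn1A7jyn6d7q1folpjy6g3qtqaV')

Pattern: the literal 'jy', then one or more of any character (lazy); then one or more of any character except [re4] (lazy) (captured); then a word character, then one or more of a word character (lazy) (captured as 'val'); then anchored at the end.
A non-greedy quantifier consumes as few characters as it can — just enough that the remainder of the pattern still matches from where it stops; whatever follows it matches normally.
Matches: at [0:32] match 'jy885nn1A7jyn6d7q1folpjy6g3qtqaV', groups = ('8', '5nn1A7jyn6d7q1folpjy6g3qtqaV').
`findall` packs the 2 group values into a tuple for every match.

[('8', '5nn1A7jyn6d7q1folpjy6g3qtqaV')]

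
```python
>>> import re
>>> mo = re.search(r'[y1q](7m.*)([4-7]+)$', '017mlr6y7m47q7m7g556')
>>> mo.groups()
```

The match spans [1:20] → '17mlr6y7m47q7m7g556'.
Captured: group 1 = '7mlr6y7m47q7m7g55', group 2 = '6'.

('7mlr6y7m47q7m7g55', '6')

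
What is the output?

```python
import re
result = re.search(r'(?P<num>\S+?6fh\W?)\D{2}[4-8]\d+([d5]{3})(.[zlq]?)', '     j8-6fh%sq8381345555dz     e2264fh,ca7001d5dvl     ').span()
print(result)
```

(5, 26)

The pattern matches one or more of a non-whitespace character (lazy), then the literal '6fh', then optionally a non-word character (captured as 'num'); then exactly 2 of a non-digit, then a character in [4-8], then one or more of a digit; then exactly 3 of one of [d5] (captured); then any character, then optionally one of [zlq] (captured).
The match spans [5:26] → 'j8-6fh%sq8381345555dz'.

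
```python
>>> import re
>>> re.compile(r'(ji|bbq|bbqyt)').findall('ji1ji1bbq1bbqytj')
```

Alternation tries branches left to right and keeps the first one that lets the overall match succeed at that position.
Matches: at [0:2] match 'ji', group 1 = 'ji'; at [3:5] match 'ji', group 1 = 'ji'; at [6:9] match 'bbq', group 1 = 'bbq'; at [10:13] match 'bbq', group 1 = 'bbq'.
Because there's exactly one group, `findall` drops the full match and keeps group 1 from each hit.

['ji', 'ji', 'bbq', 'bbq']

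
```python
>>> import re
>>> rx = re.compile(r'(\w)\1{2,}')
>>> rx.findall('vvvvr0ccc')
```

['v', 'c']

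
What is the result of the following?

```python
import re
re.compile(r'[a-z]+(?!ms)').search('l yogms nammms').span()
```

(0, 1)

The negative lookaround is zero-width — it rules out positions where the adjacent text would match, without consuming anything.
`search` walks the string left to right and returns the first match it finds.
The match spans [0:1] → 'l'.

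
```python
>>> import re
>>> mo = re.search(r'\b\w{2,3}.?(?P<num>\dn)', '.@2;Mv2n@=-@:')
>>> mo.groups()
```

The match spans [4:8] → 'Mv2n'.
Captured: group 1 = '2n'.

('2n',)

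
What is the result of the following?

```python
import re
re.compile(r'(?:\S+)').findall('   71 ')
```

Pattern: one or more of a non-whitespace character (non-capturing group).
Matches: at [3:5] → '71'.
`findall` yields the raw match text (1 of them) because the pattern has no groups.

['71']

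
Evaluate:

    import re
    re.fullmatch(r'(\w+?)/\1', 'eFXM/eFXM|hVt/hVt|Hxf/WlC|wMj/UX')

None

A backreference is literal: `\1` must see the identical characters the first group matched.
`re.fullmatch` requires the pattern to consume the entire string.
Here the string isn't matched end-to-end, so the call returns None.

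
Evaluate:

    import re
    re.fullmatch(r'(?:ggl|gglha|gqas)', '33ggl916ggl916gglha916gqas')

For `fullmatch`, every character of the input must be accounted for by the pattern.
Here the string isn't matched end-to-end, so the call returns None.

None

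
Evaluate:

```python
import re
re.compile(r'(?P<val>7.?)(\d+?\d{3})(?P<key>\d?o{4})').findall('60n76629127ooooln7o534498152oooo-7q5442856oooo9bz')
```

[('76', '62912', '7oooo'), ('7o', '53449815', '2oooo'), ('7q', '544285', '6oooo')]

This matches the literal '7', then optionally any character (captured as 'val'); then one or more of a digit (lazy), then exactly 3 of a digit (captured); then optionally a digit, then exactly 4 of a literal 'o' (captured as 'key').
The `?` after the quantifier makes it lazy — it takes as little as possible before letting the rest of the pattern try.
Walking the string: at [3:15] match '76629127oooo', groups = ('76', '62912', '7oooo'); at [17:32] match '7o534498152oooo', groups = ('7o', '53449815', '2oooo'); at [33:46] match '7q5442856oooo', groups = ('7q', '544285', '6oooo').
Multiple groups make `findall` return tuples — one 3-tuple for each match.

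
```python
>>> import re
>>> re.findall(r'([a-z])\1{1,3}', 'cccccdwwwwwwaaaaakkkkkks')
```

`\1` has to match the exact text group 1 already captured.
Matches: at [0:4] match 'cccc', group 1 = 'c'; at [6:10] match 'wwww', group 1 = 'w'; at [10:12] match 'ww', group 1 = 'w'; at [12:16] match 'aaaa', group 1 = 'a'; at [17:21] match 'kkkk', group 1 = 'k'; ….
One capturing group, so `findall` returns just the captured substring from each match — 6 in all.

['c', 'w', 'w', 'a', 'k', 'k']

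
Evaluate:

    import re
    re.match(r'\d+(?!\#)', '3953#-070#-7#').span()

(0, 3)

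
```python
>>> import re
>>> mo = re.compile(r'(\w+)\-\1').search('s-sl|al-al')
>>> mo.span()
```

`\1` is not a pattern — it's the concrete string captured by group 1, re-applied verbatim.
The match spans [0:3] → 's-s'.

(0, 3)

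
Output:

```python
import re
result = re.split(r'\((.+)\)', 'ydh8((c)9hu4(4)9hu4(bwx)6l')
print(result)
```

Matches to split on: at [4:24] → '((c)9hu4(4)9hu4(bwx)'.
The group in the pattern means `split` returns the separators' captures alongside the pieces.

['ydh8', '(c)9hu4(4)9hu4(bwx', '6l']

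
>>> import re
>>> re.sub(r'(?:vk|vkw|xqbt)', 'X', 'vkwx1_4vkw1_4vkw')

`|` is ordered: at each position the engine commits to the first alternative that works.
Every occurrence is swapped for 'X'.

'Xwx1_4Xw1_4Xw'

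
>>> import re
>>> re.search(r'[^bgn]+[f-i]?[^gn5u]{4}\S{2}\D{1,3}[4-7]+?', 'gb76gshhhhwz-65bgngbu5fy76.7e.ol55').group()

'76gshhhhwz-6'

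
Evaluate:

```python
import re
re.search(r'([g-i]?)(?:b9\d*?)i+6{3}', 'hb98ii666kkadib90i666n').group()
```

'hb98ii666'

Pattern: optionally a character in [g-i] (captured); then the literal 'b9', then zero or more of a digit (lazy) (non-capturing group); then one or more of the literal 'i', then exactly 3 of a literal '6'.
The match spans [0:9] → 'hb98ii666'.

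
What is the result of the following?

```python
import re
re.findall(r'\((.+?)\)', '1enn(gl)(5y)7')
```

['gl', '5y']

The `?` after the quantifier makes it lazy — it takes as little as possible before letting the rest of the pattern try.
Walking the string: at [4:8] match '(gl)', group 1 = 'gl'; at [8:12] match '(5y)', group 1 = '5y'.
Because there's exactly one group, `findall` drops the full match and keeps group 1 from each hit.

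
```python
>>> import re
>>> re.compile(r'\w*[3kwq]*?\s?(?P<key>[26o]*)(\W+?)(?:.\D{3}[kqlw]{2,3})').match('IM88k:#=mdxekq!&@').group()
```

`match` is anchored at position 0; if the pattern doesn't fit there, it returns None.
The match spans [0:14] → 'IM88k:#=mdxekq'.

'IM88k:#=mdxekq'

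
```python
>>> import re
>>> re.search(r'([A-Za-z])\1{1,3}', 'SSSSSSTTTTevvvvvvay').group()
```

'SSSS'

The backreference `\1` re-matches whatever the first group consumed, character for character.
The match spans [0:4] → 'SSSS'.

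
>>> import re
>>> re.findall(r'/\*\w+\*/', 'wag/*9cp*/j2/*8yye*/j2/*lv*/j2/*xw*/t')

Walking the string: at [3:10] → '/*9cp*/'; at [12:20] → '/*8yye*/'; at [22:28] → '/*lv*/'; at [30:36] → '/*xw*/'.
`findall` yields the raw match text (4 of them) because the pattern has no groups.

['/*9cp*/', '/*8yye*/', '/*lv*/', '/*xw*/']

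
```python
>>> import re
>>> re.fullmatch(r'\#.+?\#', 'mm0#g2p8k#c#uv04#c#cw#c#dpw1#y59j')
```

None

`re.fullmatch` requires the pattern to consume the entire string.
Here the string isn't matched end-to-end, so the call returns None.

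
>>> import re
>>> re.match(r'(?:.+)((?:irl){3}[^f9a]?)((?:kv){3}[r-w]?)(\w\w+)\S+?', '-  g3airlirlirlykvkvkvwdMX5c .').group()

`match` is anchored at position 0; if the pattern doesn't fit there, it returns None.
The match spans [0:28] → '-  g3airlirlirlykvkvkvwdMX5c'.

'-  g3airlirlirlykvkvkvwdMX5c'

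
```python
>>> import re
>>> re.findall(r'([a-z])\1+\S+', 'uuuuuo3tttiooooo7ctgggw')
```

`\1` is not a pattern — it's the concrete string captured by group 1, re-applied verbatim.
One capturing group, so `findall` returns just the captured substring from the one match — 1 in all.

['u']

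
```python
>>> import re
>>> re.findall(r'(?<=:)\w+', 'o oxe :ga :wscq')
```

The `(?=…)`/`(?<=…)` assertion just peeks at neighbouring text; it doesn't advance the match position.
`findall` yields the raw match text (2 of them) because the pattern has no groups.

['ga', 'wscq']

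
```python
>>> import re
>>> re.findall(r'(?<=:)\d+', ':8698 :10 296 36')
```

The positive lookaround only admits positions where the adjacent text matches; those characters stay outside the span.
Matches: at [1:5] → '8698'; at [7:9] → '10'.
Since nothing is captured, `findall` lists the 2 matched substrings directly.

['8698', '10']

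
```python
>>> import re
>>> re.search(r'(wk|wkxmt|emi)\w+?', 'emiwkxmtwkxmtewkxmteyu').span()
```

(0, 4)

The match spans [0:4] → 'emiw'.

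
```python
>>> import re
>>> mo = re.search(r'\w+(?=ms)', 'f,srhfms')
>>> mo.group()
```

Lookahead/lookbehind check context without consuming it, so the matched span excludes the asserted characters.
`re.search` tries every starting position until one works.
The match spans [2:6] → 'srhf'.

'srhf'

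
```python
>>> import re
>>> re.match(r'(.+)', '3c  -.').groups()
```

('3c  -.',)

The match spans [0:6] → '3c  -.'.
Captured: group 1 = '3c  -.'.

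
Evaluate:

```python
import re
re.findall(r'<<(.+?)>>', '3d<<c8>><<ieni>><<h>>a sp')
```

With a single group, `findall` returns only what that group captured — 3 items.

['c8', 'ieni', 'h']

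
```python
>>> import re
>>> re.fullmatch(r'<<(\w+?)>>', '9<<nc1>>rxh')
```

None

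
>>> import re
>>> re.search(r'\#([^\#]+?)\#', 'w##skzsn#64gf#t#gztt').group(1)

'skzsn'

`search` walks the string left to right and returns the first match it finds.
The match spans [2:9] → '#skzsn#'.
Captured: group 1 = 'skzsn'.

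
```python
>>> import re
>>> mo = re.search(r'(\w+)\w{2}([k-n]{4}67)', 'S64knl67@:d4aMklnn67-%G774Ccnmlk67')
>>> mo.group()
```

'd4aMklnn67'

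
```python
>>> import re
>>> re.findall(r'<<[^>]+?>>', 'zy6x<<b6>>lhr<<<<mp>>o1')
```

['<<b6>>', '<<<<mp>>']

Scanning left to right: at [4:10] → '<<b6>>'; at [13:21] → '<<<<mp>>'.
`findall` yields the raw match text (2 of them) because the pattern has no groups.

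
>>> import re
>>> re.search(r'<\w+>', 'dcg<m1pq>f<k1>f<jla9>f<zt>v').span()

`re.search` scans for the first position where the pattern succeeds.
The match spans [3:9] → '<m1pq>'.

(3, 9)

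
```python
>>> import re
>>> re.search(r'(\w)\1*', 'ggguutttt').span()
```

`\1` has to match the exact text group 1 already captured.
`re.search` scans for the first position where the pattern succeeds.
The match spans [0:3] → 'ggg'.
Captured: group 1 = 'g'.

(0, 3)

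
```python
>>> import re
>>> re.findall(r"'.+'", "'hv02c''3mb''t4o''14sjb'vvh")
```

Walking the string: at [0:24] → "'hv02c''3mb''t4o''14sjb'".
Since nothing is captured, `findall` lists the 1 matched substring directly.

["'hv02c''3mb''t4o''14sjb'"]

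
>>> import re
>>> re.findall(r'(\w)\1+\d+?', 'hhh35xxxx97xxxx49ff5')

A backreference is literal: `\1` must see the identical characters the first group matched.
Matches: at [0:4] match 'hhh3', group 1 = 'h'; at [5:10] match 'xxxx9', group 1 = 'x'; at [11:16] match 'xxxx4', group 1 = 'x'; at [17:20] match 'ff5', group 1 = 'f'.
One capturing group, so `findall` returns just the captured substring from each match — 4 in all.

['h', 'x', 'x', 'f']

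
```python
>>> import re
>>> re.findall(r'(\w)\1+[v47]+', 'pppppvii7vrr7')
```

A backreference is literal: `\1` must see the identical characters the first group matched.
Scanning left to right: at [0:6] match 'pppppv', group 1 = 'p'; at [6:10] match 'ii7v', group 1 = 'i'; at [10:13] match 'rr7', group 1 = 'r'.
One capturing group, so `findall` returns just the captured substring from each match — 3 in all.

['p', 'i', 'r']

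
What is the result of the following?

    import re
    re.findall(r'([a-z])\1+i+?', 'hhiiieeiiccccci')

The backreference `\1` re-matches whatever the first group consumed, character for character.
`findall` collects group 1 from each match (3 total).

['h', 'e', 'c']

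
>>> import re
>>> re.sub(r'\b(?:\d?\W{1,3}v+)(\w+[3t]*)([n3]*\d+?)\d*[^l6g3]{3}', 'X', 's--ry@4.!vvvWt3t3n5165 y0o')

's--ry@Xo'

Pattern: a word boundary (`\b`, zero-width); then optionally a digit, then 1 to 3 of a non-word character, then one or more of a literal 'v' (non-capturing group); then one or more of a word character, then zero or more of one of [3t] (captured); then zero or more of one of [n3], then one or more of a digit (lazy) (captured); then zero or more of a digit, then exactly 3 of any character except [l6g3].
Matches: at [6:25] → '4.!vvvWt3t3n5165 y0'.
Every occurrence is swapped for 'X'.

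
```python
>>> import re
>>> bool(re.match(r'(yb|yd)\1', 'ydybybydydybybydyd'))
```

A backreference is literal: `\1` must see the identical characters the first group matched.
`re.match` won't scan ahead — the pattern has to work from the very first character.
Here the pattern fails at index 0, so the call returns None, and `bool(None)` is False.

False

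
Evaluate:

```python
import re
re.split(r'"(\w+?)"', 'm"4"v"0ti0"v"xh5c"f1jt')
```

['m', '4', 'v', '0ti0', 'v', 'xh5c', 'f1jt']

Because the pattern has a capturing group, `split` also inserts each captured text between the pieces.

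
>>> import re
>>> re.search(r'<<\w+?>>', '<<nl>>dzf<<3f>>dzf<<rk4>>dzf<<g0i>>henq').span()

`re.search` tries every starting position until one works.
The match spans [0:6] → '<<nl>>'.

(0, 6)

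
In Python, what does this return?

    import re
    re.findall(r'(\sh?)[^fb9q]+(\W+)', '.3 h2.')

Pattern: whitespace, then optionally the literal 'h' (captured); then one or more of any character except [fb9q]; then one or more of a non-word character (captured).
Walking the string: at [2:6] match ' h2.', groups = (' h', '.').
Multiple groups make `findall` return tuples — one 2-tuple for the one match.

[(' h', '.')]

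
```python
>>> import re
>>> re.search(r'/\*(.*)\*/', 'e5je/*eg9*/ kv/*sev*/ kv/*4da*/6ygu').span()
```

`re.search` scans for the first position where the pattern succeeds.
The match spans [4:31] → '/*eg9*/ kv/*sev*/ kv/*4da*/'.
Captured: group 1 = 'eg9*/ kv/*sev*/ kv/*4da'.

(4, 31)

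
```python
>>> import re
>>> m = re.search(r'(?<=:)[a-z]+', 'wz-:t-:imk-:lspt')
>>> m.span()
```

(4, 5)

Because the assertion is zero-width, the text it checks is not consumed and won't appear in the result.
The match spans [4:5] → 't'.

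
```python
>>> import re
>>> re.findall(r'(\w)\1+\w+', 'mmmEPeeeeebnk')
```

['m']

`\1` has to match the exact text group 1 already captured.
Scanning left to right: at [0:13] match 'mmmEPeeeeebnk', group 1 = 'm'.
Because there's exactly one group, `findall` drops the full match and keeps group 1 from the one hit.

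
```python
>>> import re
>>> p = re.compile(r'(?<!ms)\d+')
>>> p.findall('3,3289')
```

Because the assertion is negative and zero-width, positions next to the forbidden text are skipped.
Walking the string: at [0:1] → '3'; at [2:6] → '3289'.
With no groups in the pattern, `findall` gives back each whole match — 2 here.

['3', '3289']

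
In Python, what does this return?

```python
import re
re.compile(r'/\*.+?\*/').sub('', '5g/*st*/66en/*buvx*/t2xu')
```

With the lazy modifier that quantifier settles for the fewest repetitions that let the rest of the pattern succeed (the atoms after it are unaffected and can still be greedy).
Every occurrence is swapped for ''.

'5g66ent2xu'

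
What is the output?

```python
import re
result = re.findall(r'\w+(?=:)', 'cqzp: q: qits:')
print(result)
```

['cqzp', 'q', 'qits']

Because the assertion is zero-width, the text it checks is not consumed and won't appear in the result.
No capturing groups, so `findall` returns the 3 full match strings.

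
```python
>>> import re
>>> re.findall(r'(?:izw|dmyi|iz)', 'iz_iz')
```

Matches: at [0:2] → 'iz'; at [3:5] → 'iz'.
`findall` yields the raw match text (2 of them) because the pattern has no groups.

['iz', 'iz']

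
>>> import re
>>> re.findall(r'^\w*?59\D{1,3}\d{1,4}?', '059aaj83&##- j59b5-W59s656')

The pattern matches anchored at the start of the string; then zero or more of a word character (lazy), then the literal '59'; then 1 to 3 of a non-digit, then 1 to 4 of a digit (lazy).
With the lazy modifier that quantifier settles for the fewest repetitions that let the rest of the pattern succeed (the atoms after it are unaffected and can still be greedy).
Walking the string: at [0:7] → '059aaj8'.
No capturing groups, so `findall` returns the 1 full match string.

['059aaj8']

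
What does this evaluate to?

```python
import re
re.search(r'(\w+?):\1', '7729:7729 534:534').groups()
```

The match spans [0:9] → '7729:7729'.
Captured: group 1 = '7729'.

('7729',)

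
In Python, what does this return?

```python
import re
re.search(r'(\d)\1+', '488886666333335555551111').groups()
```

A backreference is literal: `\1` must see the identical characters the first group matched.
`re.search` scans for the first position where the pattern succeeds.
The match spans [1:5] → '8888'.
Captured: group 1 = '8'.

('8',)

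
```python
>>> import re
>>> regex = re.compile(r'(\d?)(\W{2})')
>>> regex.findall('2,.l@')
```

[('2', ',.')]

Multiple groups make `findall` return tuples — one 2-tuple for the one match.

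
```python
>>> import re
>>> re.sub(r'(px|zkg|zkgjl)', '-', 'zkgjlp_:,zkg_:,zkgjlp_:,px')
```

'-jlp_:,-_:,-jlp_:,-'

Alternation tries branches left to right and keeps the first one that lets the overall match succeed at that position.
Every occurrence is swapped for '-'.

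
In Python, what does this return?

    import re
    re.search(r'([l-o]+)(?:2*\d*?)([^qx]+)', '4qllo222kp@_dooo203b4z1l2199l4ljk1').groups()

('llo', 'kp@_dooo203b4z1l2199l4ljk1')

The pattern matches one or more of a character in [l-o] (captured); then zero or more of a literal '2', then zero or more of a digit (lazy) (non-capturing group); then one or more of any character except [qx] (captured).
`re.search` tries every starting position until one works.
The match spans [2:34] → 'llo222kp@_dooo203b4z1l2199l4ljk1'.
Captured: group 1 = 'llo', group 2 = 'kp@_dooo203b4z1l2199l4ljk1'.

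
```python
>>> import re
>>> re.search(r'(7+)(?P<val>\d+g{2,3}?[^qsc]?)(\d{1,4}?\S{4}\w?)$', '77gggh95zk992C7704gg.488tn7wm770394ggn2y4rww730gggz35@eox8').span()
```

(44, 58)

This matches one or more of a literal '7' (captured); then one or more of a digit, then 2 to 3 of the literal 'g' (lazy), then optionally any character except [qsc] (captured as 'val'); then 1 to 4 of a digit (lazy), then exactly 4 of a non-whitespace character, then optionally a word character (captured); then anchored at the end.
The match spans [44:58] → '730gggz35@eox8'.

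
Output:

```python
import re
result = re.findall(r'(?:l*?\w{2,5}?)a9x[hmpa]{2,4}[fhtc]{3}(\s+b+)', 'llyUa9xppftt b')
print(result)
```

[' b']

Pattern: zero or more of a literal 'l' (lazy), then 2 to 5 of a word character (lazy) (non-capturing group); then the literal 'a9x', then 2 to 4 of one of [hmpa], then exactly 3 of one of [fhtc]; then one or more of whitespace, then one or more of the literal 'b' (captured).
Matches: at [0:14] match 'llyUa9xppftt b', group 1 = ' b'.
With a single group, `findall` returns only what that group captured — 1 item.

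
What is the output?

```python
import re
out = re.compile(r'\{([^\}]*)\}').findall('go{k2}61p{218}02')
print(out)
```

['k2', '218']

`findall` collects group 1 from each match (2 total).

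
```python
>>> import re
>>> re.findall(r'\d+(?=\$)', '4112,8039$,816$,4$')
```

Because the assertion is zero-width, the text it checks is not consumed and won't appear in the result.
Walking the string: at [5:9] → '8039'; at [11:14] → '816'; at [16:17] → '4'.
`findall` yields the raw match text (3 of them) because the pattern has no groups.

['8039', '816', '4']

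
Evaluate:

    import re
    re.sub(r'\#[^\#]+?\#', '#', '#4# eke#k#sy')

`sub` substitutes '#' at each match site.

'# eke#sy'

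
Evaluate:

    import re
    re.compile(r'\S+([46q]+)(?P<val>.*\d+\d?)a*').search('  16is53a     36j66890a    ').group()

'16is53a     36j66890a'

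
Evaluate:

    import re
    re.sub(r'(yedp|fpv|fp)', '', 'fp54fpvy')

'54y'

`|` is ordered: at each position the engine commits to the first alternative that works.
Every occurrence is swapped for ''.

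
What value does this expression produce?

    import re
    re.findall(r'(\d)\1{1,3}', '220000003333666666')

The backreference `\1` re-matches whatever the first group consumed, character for character.
Matches: at [0:2] match '22', group 1 = '2'; at [2:6] match '0000', group 1 = '0'; at [6:8] match '00', group 1 = '0'; at [8:12] match '3333', group 1 = '3'; at [12:16] match '6666', group 1 = '6'; ….
Because there's exactly one group, `findall` drops the full match and keeps group 1 from each hit.

['2', '0', '0', '3', '6', '6']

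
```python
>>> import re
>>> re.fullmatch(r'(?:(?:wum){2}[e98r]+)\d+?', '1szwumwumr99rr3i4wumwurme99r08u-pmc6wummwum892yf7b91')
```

None

`re.fullmatch` is like wrapping the pattern in `^…$` (in single-line mode).
Here there's no way to consume every character, so the call returns None.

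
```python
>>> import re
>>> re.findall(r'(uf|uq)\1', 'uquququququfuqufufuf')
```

['uq', 'uq', 'uf']

`\1` has to match the exact text group 1 already captured.
`findall` collects group 1 from each match (3 total).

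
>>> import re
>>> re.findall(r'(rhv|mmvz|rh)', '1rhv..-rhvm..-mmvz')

['rhv', 'rhv', 'mmvz']

`|` is ordered: at each position the engine commits to the first alternative that works.
Walking the string: at [1:4] match 'rhv', group 1 = 'rhv'; at [7:10] match 'rhv', group 1 = 'rhv'; at [14:18] match 'mmvz', group 1 = 'mmvz'.
With a single group, `findall` returns only what that group captured — 3 items.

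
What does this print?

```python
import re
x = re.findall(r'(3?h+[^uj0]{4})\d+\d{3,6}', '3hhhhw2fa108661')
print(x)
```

['3hhhhw2fa']

This matches optionally a literal '3', then one or more of the literal 'h', then exactly 4 of any character except [uj0] (captured); then one or more of a digit, then 3 to 6 of a digit.
Walking the string: at [0:15] match '3hhhhw2fa108661', group 1 = '3hhhhw2fa'.
`findall` collects group 1 from the one match (1 total).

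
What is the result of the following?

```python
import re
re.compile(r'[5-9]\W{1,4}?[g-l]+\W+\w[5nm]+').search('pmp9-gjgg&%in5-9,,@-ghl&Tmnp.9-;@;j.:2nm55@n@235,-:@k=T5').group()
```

'9-gjgg&%in5'

This matches a character in [5-9], then 1 to 4 of a non-word character (lazy); then one or more of a character in [g-l], then one or more of a non-word character, then a word character; then one or more of one of [5nm].
Unlike `match`, `search` isn't anchored — it looks for the pattern anywhere in the string.
The match spans [3:14] → '9-gjgg&%in5'.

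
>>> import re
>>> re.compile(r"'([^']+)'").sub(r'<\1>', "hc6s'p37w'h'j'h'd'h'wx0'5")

'hc6s<p37w>h<j>h<d>h<wx0>5'

`\1` in the replacement pulls in group 1's text for each match.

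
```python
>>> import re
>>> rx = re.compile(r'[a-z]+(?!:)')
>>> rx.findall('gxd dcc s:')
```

['gxd', 'dcc']

The negative lookahead/lookbehind blocks any match where the forbidden context is present.
No capturing groups, so `findall` returns the 2 full match strings.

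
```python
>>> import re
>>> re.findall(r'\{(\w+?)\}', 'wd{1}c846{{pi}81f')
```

['1', 'pi']

Matches: at [2:5] match '{1}', group 1 = '1'; at [10:14] match '{pi}', group 1 = 'pi'.
One capturing group, so `findall` returns just the captured substring from each match — 2 in all.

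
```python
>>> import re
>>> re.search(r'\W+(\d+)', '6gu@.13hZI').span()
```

(3, 7)

Pattern: one or more of a non-word character; then one or more of a digit (captured).
`re.search` tries every starting position until one works.
The match spans [3:7] → '@.13'.
Captured: group 1 = '13'.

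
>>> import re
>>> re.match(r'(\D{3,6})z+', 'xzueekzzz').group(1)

'xzueek'

Pattern: 3 to 6 of a non-digit (captured); then one or more of a literal 'z'.
`re.match` won't scan ahead — the pattern has to work from the very first character.
The match spans [0:9] → 'xzueekzzz'.
Captured: group 1 = 'xzueek'.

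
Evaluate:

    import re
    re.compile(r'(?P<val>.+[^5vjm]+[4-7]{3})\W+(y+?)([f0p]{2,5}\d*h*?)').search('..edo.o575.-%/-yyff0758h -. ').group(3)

The pattern matches one or more of any character, then one or more of any character except [5vjm], then exactly 3 of a character in [4-7] (captured as 'val'); then one or more of a non-word character; then one or more of a literal 'y' (lazy) (captured); then 2 to 5 of one of [f0p], then zero or more of a digit, then zero or more of the literal 'h' (lazy) (captured).
`re.search` scans for the first position where the pattern succeeds.
The match spans [0:23] → '..edo.o575.-%/-yyff0758'.
Captured: group 1 = '..edo.o575', group 2 = 'yy', group 3 = 'ff0758'.

'ff0758'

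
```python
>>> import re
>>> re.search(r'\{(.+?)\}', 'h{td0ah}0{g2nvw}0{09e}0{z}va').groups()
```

The match spans [1:8] → '{td0ah}'.
Captured: group 1 = 'td0ah'.

('td0ah',)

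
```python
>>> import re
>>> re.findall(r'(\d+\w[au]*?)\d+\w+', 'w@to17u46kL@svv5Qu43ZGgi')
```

['17u', '5Qu']

This matches one or more of a digit, then a word character, then zero or more of one of [au] (lazy) (captured); then one or more of a digit, then one or more of a word character.
Scanning left to right: at [4:11] match '17u46kL', group 1 = '17u'; at [15:24] match '5Qu43ZGgi', group 1 = '5Qu'.
Because there's exactly one group, `findall` drops the full match and keeps group 1 from each hit.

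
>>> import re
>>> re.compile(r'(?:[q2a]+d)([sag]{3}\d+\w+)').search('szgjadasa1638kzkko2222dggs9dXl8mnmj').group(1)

'asa1638kzkko2222dggs9dXl8mnmj'

This matches one or more of one of [q2a], then the literal 'd' (non-capturing group); then exactly 3 of one of [sag], then one or more of a digit, then one or more of a word character (captured).
`re.search` scans for the first position where the pattern succeeds.
The match spans [4:35] → 'adasa1638kzkko2222dggs9dXl8mnmj'.
Captured: group 1 = 'asa1638kzkko2222dggs9dXl8mnmj'.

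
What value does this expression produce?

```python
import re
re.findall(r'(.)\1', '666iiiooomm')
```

['6', 'i', 'o', 'm']

After group 1 captures some text, `\1` only succeeds where that same text appears again.
Walking the string: at [0:2] match '66', group 1 = '6'; at [3:5] match 'ii', group 1 = 'i'; at [6:8] match 'oo', group 1 = 'o'; at [9:11] match 'mm', group 1 = 'm'.
With a single group, `findall` returns only what that group captured — 4 items.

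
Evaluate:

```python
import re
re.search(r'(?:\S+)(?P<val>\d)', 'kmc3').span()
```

(0, 4)

This matches one or more of a non-whitespace character (non-capturing group); then a digit (captured as 'val').
`re.search` scans for the first position where the pattern succeeds.
The match spans [0:4] → 'kmc3'.
Captured: group 1 = '3'.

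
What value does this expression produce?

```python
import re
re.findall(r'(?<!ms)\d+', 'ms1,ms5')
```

The negative lookaround is zero-width — it rules out positions where the adjacent text would match, without consuming anything.
Since nothing is captured, `findall` lists the 0 matched substrings directly.
Nothing in the string satisfies the pattern, so the list is empty.

[]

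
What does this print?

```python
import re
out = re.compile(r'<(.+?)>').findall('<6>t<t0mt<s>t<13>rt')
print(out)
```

A non-greedy quantifier consumes as few characters as it can — just enough that the remainder of the pattern still matches from where it stops; whatever follows it matches normally.
Scanning left to right: at [0:3] match '<6>', group 1 = '6'; at [4:12] match '<t0mt<s>', group 1 = 't0mt<s'; at [13:17] match '<13>', group 1 = '13'.
Because there's exactly one group, `findall` drops the full match and keeps group 1 from each hit.

['6', 't0mt<s', '13']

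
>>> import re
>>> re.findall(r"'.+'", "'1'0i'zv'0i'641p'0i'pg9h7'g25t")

["'1'0i'zv'0i'641p'0i'pg9h7'"]

No capturing groups, so `findall` returns the 1 full match string.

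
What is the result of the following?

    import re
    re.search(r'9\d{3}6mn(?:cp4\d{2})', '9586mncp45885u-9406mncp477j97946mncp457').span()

(27, 39)

The pattern matches a literal '9'; then exactly 3 of a digit, then the literal '6mn'; then the literal 'cp4', then exactly 2 of a digit (non-capturing group).
`re.search` scans for the first position where the pattern succeeds.
The match spans [27:39] → '97946mncp457'.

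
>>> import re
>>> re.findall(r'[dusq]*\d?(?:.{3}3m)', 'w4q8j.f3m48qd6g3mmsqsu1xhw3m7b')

No capturing groups, so `findall` returns the 3 full match strings.

['q8j.f3m', 'qd6g3m', 'sqsu1xhw3m']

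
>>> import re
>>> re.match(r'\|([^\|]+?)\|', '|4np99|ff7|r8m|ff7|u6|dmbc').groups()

`match` is anchored at position 0; if the pattern doesn't fit there, it returns None.
The match spans [0:7] → '|4np99|'.
Captured: group 1 = '4np99'.

('4np99',)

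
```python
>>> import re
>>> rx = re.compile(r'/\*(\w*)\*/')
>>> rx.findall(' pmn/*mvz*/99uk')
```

['mvz']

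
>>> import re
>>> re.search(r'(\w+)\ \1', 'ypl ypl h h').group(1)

The match spans [0:7] → 'ypl ypl'.
Captured: group 1 = 'ypl'.

'ypl'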